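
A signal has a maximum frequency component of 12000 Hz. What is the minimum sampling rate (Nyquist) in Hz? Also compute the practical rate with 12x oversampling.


By Nyquist theorem, fs_min = 2 * fmax.
fs_min = 2 * 12000 = 24000 Hz
Practical rate = 12 * fs_min = 12 * 24000 = 288000 Hz

fs_min = 24000 Hz, fs_practical = 288000 Hz


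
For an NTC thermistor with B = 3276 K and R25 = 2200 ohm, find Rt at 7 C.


NTC thermistor equation: Rt = R25 * exp(B * (1/T - 1/T25)).
T in Kelvin: 280.15 K, T25 = 298.15 K
1/T - 1/T25 = 1/280.15 - 1/298.15 = 0.0002155
B * (1/T - 1/T25) = 3276 * 0.0002155 = 0.706
Rt = 2200 * exp(0.706) = 4456.8 ohm

4456.8 ohm


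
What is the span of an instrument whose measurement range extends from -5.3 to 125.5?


Span = upper range - lower range.
Span = 125.5 - (-5.3)
Span = 130.8

130.8


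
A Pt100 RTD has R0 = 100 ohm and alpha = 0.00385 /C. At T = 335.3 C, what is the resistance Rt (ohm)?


The RTD equation: Rt = R0 * (1 + alpha * T).
Rt = 100 * (1 + 0.00385 * 335.3)
Rt = 100 * (1 + 1.290905)
Rt = 100 * 2.290905
Rt = 229.091 ohm

229.091 ohm


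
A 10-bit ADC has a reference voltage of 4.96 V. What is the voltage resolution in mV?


The resolution (LSB) of an ADC is Vref / 2^n.
LSB = 4.96 / 2^10
LSB = 4.96 / 1024
LSB = 0.00484375 V = 4.84375 mV

4.84375 mV


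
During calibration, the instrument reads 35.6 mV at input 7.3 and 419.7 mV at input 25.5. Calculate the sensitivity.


Sensitivity = (y2 - y1) / (x2 - x1).
S = (419.7 - 35.6) / (25.5 - 7.3)
S = 384.1 / 18.2
S = 21.1044 mV/unit

21.1044 mV/unit


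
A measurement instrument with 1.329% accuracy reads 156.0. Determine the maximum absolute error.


Absolute error = (accuracy% / 100) * reading.
Error = (1.329 / 100) * 156.0
Error = 0.01329 * 156.0
Error = 2.0732

2.0732


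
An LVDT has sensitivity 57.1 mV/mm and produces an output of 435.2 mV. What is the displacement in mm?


Displacement = Vout / sensitivity.
d = 435.2 / 57.1
d = 7.622 mm

7.622 mm


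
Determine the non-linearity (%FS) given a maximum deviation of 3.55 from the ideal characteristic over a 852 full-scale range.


Linearity error = (max deviation / full scale) * 100%.
Linearity = (3.55 / 852) * 100
Linearity = 0.417 %FS

0.417 %FS


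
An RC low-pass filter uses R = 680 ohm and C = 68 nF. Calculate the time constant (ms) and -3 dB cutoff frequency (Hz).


Time constant: tau = R * C.
tau = 680 * 6.80e-08 = 4.624e-05 s
tau = 0.0462 ms
Cutoff frequency: fc = 1 / (2*pi*R*C).
fc = 1 / (2*pi*4.624e-05) = 3441.93 Hz

tau = 0.0462 ms, fc = 3441.93 Hz


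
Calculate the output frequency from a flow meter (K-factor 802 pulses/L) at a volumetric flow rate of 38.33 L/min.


Frequency = K * Q / 60 (converting L/min to L/s).
f = 802 * 38.33 / 60
f = 30740.66 / 60
f = 512.34 Hz

512.34 Hz


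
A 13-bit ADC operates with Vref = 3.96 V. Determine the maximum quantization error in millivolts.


The maximum quantization error is +/- LSB/2.
LSB = Vref / 2^n = 3.96 / 8192 = 0.0004834 V
Max error = LSB / 2 = 0.0004834 / 2 = 0.0002417 V
Max error = 0.2417 mV

0.2417 mV


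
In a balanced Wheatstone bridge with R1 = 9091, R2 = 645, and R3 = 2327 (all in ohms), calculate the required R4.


At balance: R1*R4 = R2*R3, so R4 = R2*R3/R1.
R4 = 645 * 2327 / 9091
R4 = 1500915 / 9091
R4 = 165.1 ohm

165.1 ohm


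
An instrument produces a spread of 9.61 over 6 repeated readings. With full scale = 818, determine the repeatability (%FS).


Repeatability = (spread / full scale) * 100%.
R = (9.61 / 818) * 100
R = 1.175 %FS

1.175 %FS


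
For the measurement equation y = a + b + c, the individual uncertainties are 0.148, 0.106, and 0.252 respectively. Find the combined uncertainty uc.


For a sum of independent quantities, uc = sqrt(u1^2 + u2^2 + u3^2).
uc = sqrt(0.148^2 + 0.106^2 + 0.252^2)
uc = sqrt(0.021904 + 0.011236 + 0.063504)
uc = 0.3109

0.3109


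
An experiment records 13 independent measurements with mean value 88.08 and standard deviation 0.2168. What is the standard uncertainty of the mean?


The standard uncertainty for Type A evaluation is u = s / sqrt(n).
u = 0.2168 / sqrt(13)
u = 0.2168 / 3.6056
u = 0.0601

0.0601


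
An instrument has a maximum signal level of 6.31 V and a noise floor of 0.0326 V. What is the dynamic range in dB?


Dynamic range = 20 * log10(Vmax / Vnoise).
DR = 20 * log10(6.31 / 0.0326)
DR = 20 * log10(193.56)
DR = 45.74 dB

45.74 dB


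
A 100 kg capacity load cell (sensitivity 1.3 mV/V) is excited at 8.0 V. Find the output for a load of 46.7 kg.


Vout = rated_output * Vex * (load / capacity).
Vout = 1.3 * 8.0 * (46.7 / 100)
Vout = 1.3 * 8.0 * 0.467
Vout = 4.857 mV

4.857 mV


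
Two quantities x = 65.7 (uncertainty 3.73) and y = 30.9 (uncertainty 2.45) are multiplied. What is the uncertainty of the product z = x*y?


For a product z = x*y, the relative uncertainty is:
uz/z = sqrt((ux/x)^2 + (uy/y)^2)
Relative uncertainties: ux/x = 3.73/65.7 = 0.056773
uy/y = 2.45/30.9 = 0.079288
z = 65.7 * 30.9 = 2030.1
uz = 2030.1 * sqrt(0.056773^2 + 0.079288^2) = 197.975

197.975


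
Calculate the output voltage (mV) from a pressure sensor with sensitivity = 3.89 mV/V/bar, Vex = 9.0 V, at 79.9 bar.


Output = sensitivity * Vex * P.
Vout = 3.89 * 9.0 * 79.9
Vout = 35.01 * 79.9
Vout = 2797.3 mV

2797.3 mV


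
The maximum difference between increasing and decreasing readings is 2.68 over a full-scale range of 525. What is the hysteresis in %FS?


Hysteresis = (max difference / full scale) * 100%.
H = (2.68 / 525) * 100
H = 0.51 %FS

0.51 %FS


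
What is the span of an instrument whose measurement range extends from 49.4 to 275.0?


Span = upper range - lower range.
Span = 275.0 - (49.4)
Span = 225.6

225.6


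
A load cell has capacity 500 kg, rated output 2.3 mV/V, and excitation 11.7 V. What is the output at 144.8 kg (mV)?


Vout = rated_output * Vex * (load / capacity).
Vout = 2.3 * 11.7 * (144.8 / 500)
Vout = 2.3 * 11.7 * 0.2896
Vout = 7.793 mV

7.793 mV


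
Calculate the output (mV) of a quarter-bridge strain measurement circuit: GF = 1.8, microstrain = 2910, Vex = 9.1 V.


Quarter bridge output: Vout = (GF * epsilon * Vex) / 4.
Vout = (1.8 * 2910e-6 * 9.1) / 4
Vout = 0.0476658 / 4 V
Vout = 0.01191645 V = 11.9164 mV

11.9164 mV


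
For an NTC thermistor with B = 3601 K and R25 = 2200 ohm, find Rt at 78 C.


NTC thermistor equation: Rt = R25 * exp(B * (1/T - 1/T25)).
T in Kelvin: 351.15 K, T25 = 298.15 K
1/T - 1/T25 = 1/351.15 - 1/298.15 = -0.00050623
B * (1/T - 1/T25) = 3601 * -0.00050623 = -1.8229
Rt = 2200 * exp(-1.8229) = 355.4 ohm

355.4 ohm


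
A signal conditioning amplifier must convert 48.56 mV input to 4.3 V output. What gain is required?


Gain = Vout / Vin (converting to same units).
G = 4.3 V / 48.56 mV
G = 4300.0 mV / 48.56 mV
G = 88.55

88.55


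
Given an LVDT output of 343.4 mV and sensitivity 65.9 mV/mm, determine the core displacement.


Displacement = Vout / sensitivity.
d = 343.4 / 65.9
d = 5.211 mm

5.211 mm


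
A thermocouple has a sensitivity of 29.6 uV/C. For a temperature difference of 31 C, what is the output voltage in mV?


The thermocouple output V = sensitivity * dT.
V = 29.6 uV/C * 31 C
V = 917.6 uV
V = 0.918 mV

0.918 mV


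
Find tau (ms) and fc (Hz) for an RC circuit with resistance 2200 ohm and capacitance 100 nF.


Time constant: tau = R * C.
tau = 2200 * 1.00e-07 = 0.00022 s
tau = 0.22 ms
Cutoff frequency: fc = 1 / (2*pi*R*C).
fc = 1 / (2*pi*0.00022) = 723.43 Hz

tau = 0.22 ms, fc = 723.43 Hz


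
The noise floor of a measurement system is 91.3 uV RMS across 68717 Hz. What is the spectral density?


Noise spectral density = Vrms / sqrt(BW).
NSD = 91.3 / sqrt(68717)
NSD = 91.3 / 262.1393
NSD = 0.3483 uV/sqrt(Hz)

0.3483 uV/sqrt(Hz)


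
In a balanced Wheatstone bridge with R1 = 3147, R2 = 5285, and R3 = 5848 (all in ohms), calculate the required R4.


At balance: R1*R4 = R2*R3, so R4 = R2*R3/R1.
R4 = 5285 * 5848 / 3147
R4 = 30906680 / 3147
R4 = 9821.0 ohm

9821.0 ohm


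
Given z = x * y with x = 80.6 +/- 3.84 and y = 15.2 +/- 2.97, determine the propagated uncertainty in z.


For a product z = x*y, the relative uncertainty is:
uz/z = sqrt((ux/x)^2 + (uy/y)^2)
Relative uncertainties: ux/x = 3.84/80.6 = 0.047643
uy/y = 2.97/15.2 = 0.195395
z = 80.6 * 15.2 = 1225.1
uz = 1225.1 * sqrt(0.047643^2 + 0.195395^2) = 246.395

246.395


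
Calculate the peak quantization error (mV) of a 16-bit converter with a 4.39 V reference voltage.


The maximum quantization error is +/- LSB/2.
LSB = Vref / 2^n = 4.39 / 65536 = 6.699e-05 V
Max error = LSB / 2 = 6.699e-05 / 2 = 3.349e-05 V
Max error = 0.0335 mV

0.0335 mV


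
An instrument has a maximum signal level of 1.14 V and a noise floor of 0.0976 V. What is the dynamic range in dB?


Dynamic range = 20 * log10(Vmax / Vnoise).
DR = 20 * log10(1.14 / 0.0976)
DR = 20 * log10(11.68)
DR = 21.35 dB

21.35 dB


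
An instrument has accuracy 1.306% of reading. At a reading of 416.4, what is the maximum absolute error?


Absolute error = (accuracy% / 100) * reading.
Error = (1.306 / 100) * 416.4
Error = 0.01306 * 416.4
Error = 5.4382

5.4382


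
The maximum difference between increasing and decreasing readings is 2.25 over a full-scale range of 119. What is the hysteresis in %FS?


Hysteresis = (max difference / full scale) * 100%.
H = (2.25 / 119) * 100
H = 1.891 %FS

1.891 %FS


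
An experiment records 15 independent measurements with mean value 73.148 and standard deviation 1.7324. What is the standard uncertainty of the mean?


The standard uncertainty for Type A evaluation is u = s / sqrt(n).
u = 1.7324 / sqrt(15)
u = 1.7324 / 3.873
u = 0.4473

0.4473


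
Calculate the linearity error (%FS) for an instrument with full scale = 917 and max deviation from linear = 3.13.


Linearity error = (max deviation / full scale) * 100%.
Linearity = (3.13 / 917) * 100
Linearity = 0.341 %FS

0.341 %FS


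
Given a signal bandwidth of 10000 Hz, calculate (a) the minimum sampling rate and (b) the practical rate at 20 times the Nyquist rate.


By Nyquist theorem, fs_min = 2 * fmax.
fs_min = 2 * 10000 = 20000 Hz
Practical rate = 20 * fs_min = 20 * 20000 = 400000 Hz

fs_min = 20000 Hz, fs_practical = 400000 Hz


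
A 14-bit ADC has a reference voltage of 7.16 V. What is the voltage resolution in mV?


The resolution (LSB) of an ADC is Vref / 2^n.
LSB = 7.16 / 2^14
LSB = 7.16 / 16384
LSB = 0.00043701 V = 0.43701172 mV

0.43701172 mV


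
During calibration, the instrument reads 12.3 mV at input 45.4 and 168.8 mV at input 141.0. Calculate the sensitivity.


Sensitivity = (y2 - y1) / (x2 - x1).
S = (168.8 - 12.3) / (141.0 - 45.4)
S = 156.5 / 95.6
S = 1.637 mV/unit

1.637 mV/unit


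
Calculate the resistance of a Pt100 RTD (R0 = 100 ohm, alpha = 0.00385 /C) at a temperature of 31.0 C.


The RTD equation: Rt = R0 * (1 + alpha * T).
Rt = 100 * (1 + 0.00385 * 31.0)
Rt = 100 * (1 + 0.11935)
Rt = 100 * 1.11935
Rt = 111.935 ohm

111.935 ohm


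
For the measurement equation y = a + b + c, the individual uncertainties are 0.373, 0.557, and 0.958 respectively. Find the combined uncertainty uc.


For a sum of independent quantities, uc = sqrt(u1^2 + u2^2 + u3^2).
uc = sqrt(0.373^2 + 0.557^2 + 0.958^2)
uc = sqrt(0.139129 + 0.310249 + 0.917764)
uc = 1.1692

1.1692


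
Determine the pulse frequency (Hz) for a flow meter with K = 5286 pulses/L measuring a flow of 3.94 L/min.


Frequency = K * Q / 60 (converting L/min to L/s).
f = 5286 * 3.94 / 60
f = 20826.84 / 60
f = 347.11 Hz

347.11 Hz


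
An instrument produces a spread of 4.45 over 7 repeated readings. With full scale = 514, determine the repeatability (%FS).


Repeatability = (spread / full scale) * 100%.
R = (4.45 / 514) * 100
R = 0.866 %FS

0.866 %FS


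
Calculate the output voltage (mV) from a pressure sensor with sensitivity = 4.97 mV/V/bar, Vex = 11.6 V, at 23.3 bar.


Output = sensitivity * Vex * P.
Vout = 4.97 * 11.6 * 23.3
Vout = 57.652 * 23.3
Vout = 1343.29 mV

1343.29 mV


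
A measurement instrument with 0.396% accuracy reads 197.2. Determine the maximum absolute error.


Absolute error = (accuracy% / 100) * reading.
Error = (0.396 / 100) * 197.2
Error = 0.00396 * 197.2
Error = 0.7809

0.7809


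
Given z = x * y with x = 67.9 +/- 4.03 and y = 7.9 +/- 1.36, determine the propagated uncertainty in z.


For a product z = x*y, the relative uncertainty is:
uz/z = sqrt((ux/x)^2 + (uy/y)^2)
Relative uncertainties: ux/x = 4.03/67.9 = 0.059352
uy/y = 1.36/7.9 = 0.172152
z = 67.9 * 7.9 = 536.4
uz = 536.4 * sqrt(0.059352^2 + 0.172152^2) = 97.678

97.678


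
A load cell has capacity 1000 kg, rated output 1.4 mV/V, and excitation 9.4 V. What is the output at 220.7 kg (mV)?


Vout = rated_output * Vex * (load / capacity).
Vout = 1.4 * 9.4 * (220.7 / 1000)
Vout = 1.4 * 9.4 * 0.2207
Vout = 2.904 mV

2.904 mV


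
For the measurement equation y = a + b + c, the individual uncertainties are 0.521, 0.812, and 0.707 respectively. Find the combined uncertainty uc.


For a sum of independent quantities, uc = sqrt(u1^2 + u2^2 + u3^2).
uc = sqrt(0.521^2 + 0.812^2 + 0.707^2)
uc = sqrt(0.271441 + 0.659344 + 0.499849)
uc = 1.1961

1.1961


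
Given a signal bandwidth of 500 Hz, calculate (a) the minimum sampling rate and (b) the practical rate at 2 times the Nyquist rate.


By Nyquist theorem, fs_min = 2 * fmax.
fs_min = 2 * 500 = 1000 Hz
Practical rate = 2 * fs_min = 2 * 1000 = 2000 Hz

fs_min = 1000 Hz, fs_practical = 2000 Hz


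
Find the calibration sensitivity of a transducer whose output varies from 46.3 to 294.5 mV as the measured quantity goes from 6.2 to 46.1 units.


Sensitivity = (y2 - y1) / (x2 - x1).
S = (294.5 - 46.3) / (46.1 - 6.2)
S = 248.2 / 39.9
S = 6.2206 mV/unit

6.2206 mV/unit


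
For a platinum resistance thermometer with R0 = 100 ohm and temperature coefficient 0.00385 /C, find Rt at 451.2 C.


The RTD equation: Rt = R0 * (1 + alpha * T).
Rt = 100 * (1 + 0.00385 * 451.2)
Rt = 100 * (1 + 1.73712)
Rt = 100 * 2.73712
Rt = 273.712 ohm

273.712 ohm


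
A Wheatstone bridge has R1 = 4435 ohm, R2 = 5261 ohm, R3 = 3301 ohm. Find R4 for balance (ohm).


At balance: R1*R4 = R2*R3, so R4 = R2*R3/R1.
R4 = 5261 * 3301 / 4435
R4 = 17366561 / 4435
R4 = 3915.8 ohm

3915.8 ohm


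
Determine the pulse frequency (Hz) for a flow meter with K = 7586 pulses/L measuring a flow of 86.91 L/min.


Frequency = K * Q / 60 (converting L/min to L/s).
f = 7586 * 86.91 / 60
f = 659299.26 / 60
f = 10988.32 Hz

10988.32 Hz


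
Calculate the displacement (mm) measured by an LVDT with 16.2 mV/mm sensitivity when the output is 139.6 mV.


Displacement = Vout / sensitivity.
d = 139.6 / 16.2
d = 8.617 mm

8.617 mm


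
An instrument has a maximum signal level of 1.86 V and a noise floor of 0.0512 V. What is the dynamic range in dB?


Dynamic range = 20 * log10(Vmax / Vnoise).
DR = 20 * log10(1.86 / 0.0512)
DR = 20 * log10(36.33)
DR = 31.2 dB

31.2 dB


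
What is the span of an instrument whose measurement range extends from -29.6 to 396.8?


Span = upper range - lower range.
Span = 396.8 - (-29.6)
Span = 426.4

426.4


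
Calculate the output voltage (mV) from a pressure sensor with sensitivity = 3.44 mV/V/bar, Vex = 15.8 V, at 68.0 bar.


Output = sensitivity * Vex * P.
Vout = 3.44 * 15.8 * 68.0
Vout = 54.352 * 68.0
Vout = 3695.94 mV

3695.94 mV


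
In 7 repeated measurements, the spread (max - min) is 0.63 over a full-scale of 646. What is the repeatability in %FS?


Repeatability = (spread / full scale) * 100%.
R = (0.63 / 646) * 100
R = 0.098 %FS

0.098 %FS


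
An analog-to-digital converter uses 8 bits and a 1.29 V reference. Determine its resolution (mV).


The resolution (LSB) of an ADC is Vref / 2^n.
LSB = 1.29 / 2^8
LSB = 1.29 / 256
LSB = 0.00503906 V = 5.0390625 mV

5.0390625 mV


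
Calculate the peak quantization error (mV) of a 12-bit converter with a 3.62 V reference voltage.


The maximum quantization error is +/- LSB/2.
LSB = Vref / 2^n = 3.62 / 4096 = 0.00088379 V
Max error = LSB / 2 = 0.00088379 / 2 = 0.00044189 V
Max error = 0.4419 mV

0.4419 mV


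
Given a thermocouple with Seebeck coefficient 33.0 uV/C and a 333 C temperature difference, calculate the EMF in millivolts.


The thermocouple output V = sensitivity * dT.
V = 33.0 uV/C * 333 C
V = 10989.0 uV
V = 10.989 mV

10.989 mV


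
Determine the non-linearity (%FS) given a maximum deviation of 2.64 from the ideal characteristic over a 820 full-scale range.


Linearity error = (max deviation / full scale) * 100%.
Linearity = (2.64 / 820) * 100
Linearity = 0.322 %FS

0.322 %FS


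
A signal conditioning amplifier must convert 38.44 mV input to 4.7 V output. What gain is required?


Gain = Vout / Vin (converting to same units).
G = 4.7 V / 38.44 mV
G = 4700.0 mV / 38.44 mV
G = 122.27

122.27


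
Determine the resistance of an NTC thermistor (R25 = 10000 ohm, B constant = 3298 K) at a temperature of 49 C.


NTC thermistor equation: Rt = R25 * exp(B * (1/T - 1/T25)).
T in Kelvin: 322.15 K, T25 = 298.15 K
1/T - 1/T25 = 1/322.15 - 1/298.15 = -0.00024987
B * (1/T - 1/T25) = 3298 * -0.00024987 = -0.8241
Rt = 10000 * exp(-0.8241) = 4386.4 ohm

4386.4 ohm


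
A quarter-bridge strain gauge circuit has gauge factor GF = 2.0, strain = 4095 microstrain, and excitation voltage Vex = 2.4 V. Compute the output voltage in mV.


Quarter bridge output: Vout = (GF * epsilon * Vex) / 4.
Vout = (2.0 * 4095e-6 * 2.4) / 4
Vout = 0.019656 / 4 V
Vout = 0.004914 V = 4.914 mV

4.914 mV


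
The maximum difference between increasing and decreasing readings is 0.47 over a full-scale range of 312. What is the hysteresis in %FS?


Hysteresis = (max difference / full scale) * 100%.
H = (0.47 / 312) * 100
H = 0.151 %FS

0.151 %FS


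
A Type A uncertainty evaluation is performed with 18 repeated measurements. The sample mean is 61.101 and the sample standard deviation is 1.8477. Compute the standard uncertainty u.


The standard uncertainty for Type A evaluation is u = s / sqrt(n).
u = 1.8477 / sqrt(18)
u = 1.8477 / 4.2426
u = 0.4355

0.4355


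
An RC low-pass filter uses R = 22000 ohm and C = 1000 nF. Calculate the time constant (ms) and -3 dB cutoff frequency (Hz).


Time constant: tau = R * C.
tau = 22000 * 1.00e-06 = 0.022 s
tau = 22.0 ms
Cutoff frequency: fc = 1 / (2*pi*R*C).
fc = 1 / (2*pi*0.022) = 7.23 Hz

tau = 22.0 ms, fc = 7.23 Hz


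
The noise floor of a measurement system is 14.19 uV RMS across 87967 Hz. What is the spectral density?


Noise spectral density = Vrms / sqrt(BW).
NSD = 14.19 / sqrt(87967)
NSD = 14.19 / 296.5923
NSD = 0.0478 uV/sqrt(Hz)

0.0478 uV/sqrt(Hz)


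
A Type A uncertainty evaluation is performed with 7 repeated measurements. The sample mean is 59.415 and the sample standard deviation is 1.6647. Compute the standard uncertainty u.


The standard uncertainty for Type A evaluation is u = s / sqrt(n).
u = 1.6647 / sqrt(7)
u = 1.6647 / 2.6458
u = 0.6292

0.6292


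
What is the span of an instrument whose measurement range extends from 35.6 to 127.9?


Span = upper range - lower range.
Span = 127.9 - (35.6)
Span = 92.3

92.3


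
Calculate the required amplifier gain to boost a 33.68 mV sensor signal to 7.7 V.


Gain = Vout / Vin (converting to same units).
G = 7.7 V / 33.68 mV
G = 7700.0 mV / 33.68 mV
G = 228.62

228.62


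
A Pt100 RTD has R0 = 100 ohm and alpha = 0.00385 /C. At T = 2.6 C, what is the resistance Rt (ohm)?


The RTD equation: Rt = R0 * (1 + alpha * T).
Rt = 100 * (1 + 0.00385 * 2.6)
Rt = 100 * (1 + 0.01001)
Rt = 100 * 1.01001
Rt = 101.001 ohm

101.001 ohm


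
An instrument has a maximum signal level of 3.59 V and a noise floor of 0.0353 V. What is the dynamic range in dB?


Dynamic range = 20 * log10(Vmax / Vnoise).
DR = 20 * log10(3.59 / 0.0353)
DR = 20 * log10(101.7)
DR = 40.15 dB

40.15 dB


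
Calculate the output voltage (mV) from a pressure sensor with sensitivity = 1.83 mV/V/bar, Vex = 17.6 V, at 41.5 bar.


Output = sensitivity * Vex * P.
Vout = 1.83 * 17.6 * 41.5
Vout = 32.208 * 41.5
Vout = 1336.63 mV

1336.63 mV


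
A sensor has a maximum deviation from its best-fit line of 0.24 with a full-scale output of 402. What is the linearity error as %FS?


Linearity error = (max deviation / full scale) * 100%.
Linearity = (0.24 / 402) * 100
Linearity = 0.06 %FS

0.06 %FS


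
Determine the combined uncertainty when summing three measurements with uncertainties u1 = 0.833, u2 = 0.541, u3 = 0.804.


For a sum of independent quantities, uc = sqrt(u1^2 + u2^2 + u3^2).
uc = sqrt(0.833^2 + 0.541^2 + 0.804^2)
uc = sqrt(0.693889 + 0.292681 + 0.646416)
uc = 1.2779

1.2779


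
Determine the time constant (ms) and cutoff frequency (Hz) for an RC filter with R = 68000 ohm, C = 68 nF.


Time constant: tau = R * C.
tau = 68000 * 6.80e-08 = 0.004624 s
tau = 4.624 ms
Cutoff frequency: fc = 1 / (2*pi*R*C).
fc = 1 / (2*pi*0.004624) = 34.42 Hz

tau = 4.624 ms, fc = 34.42 Hz


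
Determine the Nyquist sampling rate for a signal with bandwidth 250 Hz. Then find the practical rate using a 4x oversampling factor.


By Nyquist theorem, fs_min = 2 * fmax.
fs_min = 2 * 250 = 500 Hz
Practical rate = 4 * fs_min = 4 * 500 = 2000 Hz

fs_min = 500 Hz, fs_practical = 2000 Hz


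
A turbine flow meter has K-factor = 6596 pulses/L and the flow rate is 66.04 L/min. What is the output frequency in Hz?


Frequency = K * Q / 60 (converting L/min to L/s).
f = 6596 * 66.04 / 60
f = 435599.84 / 60
f = 7260.0 Hz

7260.0 Hz


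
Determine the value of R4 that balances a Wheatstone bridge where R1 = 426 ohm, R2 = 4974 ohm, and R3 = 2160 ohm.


At balance: R1*R4 = R2*R3, so R4 = R2*R3/R1.
R4 = 4974 * 2160 / 426
R4 = 10743840 / 426
R4 = 25220.28 ohm

25220.28 ohm


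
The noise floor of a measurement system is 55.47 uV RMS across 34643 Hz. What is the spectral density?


Noise spectral density = Vrms / sqrt(BW).
NSD = 55.47 / sqrt(34643)
NSD = 55.47 / 186.1263
NSD = 0.298 uV/sqrt(Hz)

0.298 uV/sqrt(Hz)


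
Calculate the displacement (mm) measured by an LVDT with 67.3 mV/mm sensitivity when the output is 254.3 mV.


Displacement = Vout / sensitivity.
d = 254.3 / 67.3
d = 3.779 mm

3.779 mm


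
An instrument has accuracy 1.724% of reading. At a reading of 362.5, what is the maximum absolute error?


Absolute error = (accuracy% / 100) * reading.
Error = (1.724 / 100) * 362.5
Error = 0.01724 * 362.5
Error = 6.2495

6.2495


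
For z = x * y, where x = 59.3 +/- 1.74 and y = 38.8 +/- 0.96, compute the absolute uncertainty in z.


For a product z = x*y, the relative uncertainty is:
uz/z = sqrt((ux/x)^2 + (uy/y)^2)
Relative uncertainties: ux/x = 1.74/59.3 = 0.029342
uy/y = 0.96/38.8 = 0.024742
z = 59.3 * 38.8 = 2300.8
uz = 2300.8 * sqrt(0.029342^2 + 0.024742^2) = 88.31

88.31


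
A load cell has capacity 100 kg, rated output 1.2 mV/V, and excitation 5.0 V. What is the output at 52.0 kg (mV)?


Vout = rated_output * Vex * (load / capacity).
Vout = 1.2 * 5.0 * (52.0 / 100)
Vout = 1.2 * 5.0 * 0.52
Vout = 3.12 mV

3.12 mV


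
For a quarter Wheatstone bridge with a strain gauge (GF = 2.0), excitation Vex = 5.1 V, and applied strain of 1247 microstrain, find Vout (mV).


Quarter bridge output: Vout = (GF * epsilon * Vex) / 4.
Vout = (2.0 * 1247e-6 * 5.1) / 4
Vout = 0.0127194 / 4 V
Vout = 0.00317985 V = 3.1798 mV

3.1798 mV


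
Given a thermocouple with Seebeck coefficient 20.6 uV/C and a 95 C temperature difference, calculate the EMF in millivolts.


The thermocouple output V = sensitivity * dT.
V = 20.6 uV/C * 95 C
V = 1957.0 uV
V = 1.957 mV

1.957 mV


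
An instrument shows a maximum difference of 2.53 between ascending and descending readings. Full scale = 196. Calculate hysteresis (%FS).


Hysteresis = (max difference / full scale) * 100%.
H = (2.53 / 196) * 100
H = 1.291 %FS

1.291 %FS


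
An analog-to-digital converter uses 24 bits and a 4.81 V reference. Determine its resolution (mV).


The resolution (LSB) of an ADC is Vref / 2^n.
LSB = 4.81 / 2^24
LSB = 4.81 / 16777216
LSB = 2.9e-07 V = 0.0002867 mV

0.0002867 mV


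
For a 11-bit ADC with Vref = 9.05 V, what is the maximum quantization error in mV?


The maximum quantization error is +/- LSB/2.
LSB = Vref / 2^n = 9.05 / 2048 = 0.00441895 V
Max error = LSB / 2 = 0.00441895 / 2 = 0.00220947 V
Max error = 2.2095 mV

2.2095 mV


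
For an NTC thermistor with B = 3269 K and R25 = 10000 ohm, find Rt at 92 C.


NTC thermistor equation: Rt = R25 * exp(B * (1/T - 1/T25)).
T in Kelvin: 365.15 K, T25 = 298.15 K
1/T - 1/T25 = 1/365.15 - 1/298.15 = -0.00061542
B * (1/T - 1/T25) = 3269 * -0.00061542 = -2.0118
Rt = 10000 * exp(-2.0118) = 1337.5 ohm

1337.5 ohm


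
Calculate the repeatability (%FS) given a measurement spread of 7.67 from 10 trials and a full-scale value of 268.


Repeatability = (spread / full scale) * 100%.
R = (7.67 / 268) * 100
R = 2.862 %FS

2.862 %FS


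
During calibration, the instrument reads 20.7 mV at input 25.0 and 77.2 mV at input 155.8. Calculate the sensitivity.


Sensitivity = (y2 - y1) / (x2 - x1).
S = (77.2 - 20.7) / (155.8 - 25.0)
S = 56.5 / 130.8
S = 0.432 mV/unit

0.432 mV/unit


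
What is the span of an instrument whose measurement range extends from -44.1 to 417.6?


Span = upper range - lower range.
Span = 417.6 - (-44.1)
Span = 461.7

461.7


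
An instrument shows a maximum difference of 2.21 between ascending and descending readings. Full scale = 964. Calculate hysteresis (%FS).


Hysteresis = (max difference / full scale) * 100%.
H = (2.21 / 964) * 100
H = 0.229 %FS

0.229 %FS


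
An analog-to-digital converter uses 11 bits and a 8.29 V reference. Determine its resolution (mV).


The resolution (LSB) of an ADC is Vref / 2^n.
LSB = 8.29 / 2^11
LSB = 8.29 / 2048
LSB = 0.00404785 V = 4.04785156 mV

4.04785156 mV


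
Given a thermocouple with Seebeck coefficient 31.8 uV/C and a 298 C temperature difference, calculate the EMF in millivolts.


The thermocouple output V = sensitivity * dT.
V = 31.8 uV/C * 298 C
V = 9476.4 uV
V = 9.476 mV

9.476 mV


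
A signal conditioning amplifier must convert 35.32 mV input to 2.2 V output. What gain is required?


Gain = Vout / Vin (converting to same units).
G = 2.2 V / 35.32 mV
G = 2200.0 mV / 35.32 mV
G = 62.29

62.29


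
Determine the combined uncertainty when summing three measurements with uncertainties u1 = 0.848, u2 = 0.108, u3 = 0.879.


For a sum of independent quantities, uc = sqrt(u1^2 + u2^2 + u3^2).
uc = sqrt(0.848^2 + 0.108^2 + 0.879^2)
uc = sqrt(0.719104 + 0.011664 + 0.772641)
uc = 1.2261

1.2261


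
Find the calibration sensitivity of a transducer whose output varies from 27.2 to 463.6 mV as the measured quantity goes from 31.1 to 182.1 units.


Sensitivity = (y2 - y1) / (x2 - x1).
S = (463.6 - 27.2) / (182.1 - 31.1)
S = 436.4 / 151.0
S = 2.8901 mV/unit

2.8901 mV/unit


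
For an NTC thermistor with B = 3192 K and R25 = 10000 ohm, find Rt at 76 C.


NTC thermistor equation: Rt = R25 * exp(B * (1/T - 1/T25)).
T in Kelvin: 349.15 K, T25 = 298.15 K
1/T - 1/T25 = 1/349.15 - 1/298.15 = -0.00048992
B * (1/T - 1/T25) = 3192 * -0.00048992 = -1.5638
Rt = 10000 * exp(-1.5638) = 2093.4 ohm

2093.4 ohm


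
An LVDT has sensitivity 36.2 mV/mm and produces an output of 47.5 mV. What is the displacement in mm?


Displacement = Vout / sensitivity.
d = 47.5 / 36.2
d = 1.312 mm

1.312 mm


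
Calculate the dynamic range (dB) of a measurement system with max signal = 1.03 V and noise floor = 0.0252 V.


Dynamic range = 20 * log10(Vmax / Vnoise).
DR = 20 * log10(1.03 / 0.0252)
DR = 20 * log10(40.87)
DR = 32.23 dB

32.23 dB


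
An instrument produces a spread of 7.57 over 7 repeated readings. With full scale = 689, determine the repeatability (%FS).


Repeatability = (spread / full scale) * 100%.
R = (7.57 / 689) * 100
R = 1.099 %FS

1.099 %FS


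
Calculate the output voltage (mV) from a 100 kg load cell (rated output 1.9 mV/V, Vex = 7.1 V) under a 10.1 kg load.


Vout = rated_output * Vex * (load / capacity).
Vout = 1.9 * 7.1 * (10.1 / 100)
Vout = 1.9 * 7.1 * 0.101
Vout = 1.362 mV

1.362 mV


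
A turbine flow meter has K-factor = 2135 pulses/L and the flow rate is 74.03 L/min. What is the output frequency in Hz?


Frequency = K * Q / 60 (converting L/min to L/s).
f = 2135 * 74.03 / 60
f = 158054.05 / 60
f = 2634.23 Hz

2634.23 Hz


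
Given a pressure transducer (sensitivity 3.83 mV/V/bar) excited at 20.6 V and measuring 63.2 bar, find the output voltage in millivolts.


Output = sensitivity * Vex * P.
Vout = 3.83 * 20.6 * 63.2
Vout = 78.898 * 63.2
Vout = 4986.35 mV

4986.35 mV


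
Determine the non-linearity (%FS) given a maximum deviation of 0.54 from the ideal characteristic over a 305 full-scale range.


Linearity error = (max deviation / full scale) * 100%.
Linearity = (0.54 / 305) * 100
Linearity = 0.177 %FS

0.177 %FS


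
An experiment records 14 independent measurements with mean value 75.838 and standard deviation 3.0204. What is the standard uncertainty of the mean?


The standard uncertainty for Type A evaluation is u = s / sqrt(n).
u = 3.0204 / sqrt(14)
u = 3.0204 / 3.7417
u = 0.8072

0.8072


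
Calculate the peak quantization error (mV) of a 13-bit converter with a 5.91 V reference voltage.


The maximum quantization error is +/- LSB/2.
LSB = Vref / 2^n = 5.91 / 8192 = 0.00072144 V
Max error = LSB / 2 = 0.00072144 / 2 = 0.00036072 V
Max error = 0.3607 mV

0.3607 mV


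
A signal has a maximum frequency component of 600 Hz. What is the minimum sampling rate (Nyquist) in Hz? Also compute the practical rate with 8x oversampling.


By Nyquist theorem, fs_min = 2 * fmax.
fs_min = 2 * 600 = 1200 Hz
Practical rate = 8 * fs_min = 8 * 1200 = 9600 Hz

fs_min = 1200 Hz, fs_practical = 9600 Hz


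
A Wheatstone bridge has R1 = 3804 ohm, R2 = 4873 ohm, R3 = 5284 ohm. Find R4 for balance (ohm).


At balance: R1*R4 = R2*R3, so R4 = R2*R3/R1.
R4 = 4873 * 5284 / 3804
R4 = 25748932 / 3804
R4 = 6768.91 ohm

6768.91 ohm


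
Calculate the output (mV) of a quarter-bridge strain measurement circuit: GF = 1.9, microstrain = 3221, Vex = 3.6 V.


Quarter bridge output: Vout = (GF * epsilon * Vex) / 4.
Vout = (1.9 * 3221e-6 * 3.6) / 4
Vout = 0.02203164 / 4 V
Vout = 0.00550791 V = 5.5079 mV

5.5079 mV


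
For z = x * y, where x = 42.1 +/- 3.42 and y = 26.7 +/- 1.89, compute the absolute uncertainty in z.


For a product z = x*y, the relative uncertainty is:
uz/z = sqrt((ux/x)^2 + (uy/y)^2)
Relative uncertainties: ux/x = 3.42/42.1 = 0.081235
uy/y = 1.89/26.7 = 0.070787
z = 42.1 * 26.7 = 1124.1
uz = 1124.1 * sqrt(0.081235^2 + 0.070787^2) = 121.118

121.118


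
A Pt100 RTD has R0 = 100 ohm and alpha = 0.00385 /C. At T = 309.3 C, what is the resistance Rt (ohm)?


The RTD equation: Rt = R0 * (1 + alpha * T).
Rt = 100 * (1 + 0.00385 * 309.3)
Rt = 100 * (1 + 1.190805)
Rt = 100 * 2.190805
Rt = 219.081 ohm

219.081 ohm


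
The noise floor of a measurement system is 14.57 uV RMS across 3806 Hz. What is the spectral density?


Noise spectral density = Vrms / sqrt(BW).
NSD = 14.57 / sqrt(3806)
NSD = 14.57 / 61.6928
NSD = 0.2362 uV/sqrt(Hz)

0.2362 uV/sqrt(Hz)


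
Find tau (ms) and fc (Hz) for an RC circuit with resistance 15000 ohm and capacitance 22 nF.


Time constant: tau = R * C.
tau = 15000 * 2.20e-08 = 0.00033 s
tau = 0.33 ms
Cutoff frequency: fc = 1 / (2*pi*R*C).
fc = 1 / (2*pi*0.00033) = 482.29 Hz

tau = 0.33 ms, fc = 482.29 Hz


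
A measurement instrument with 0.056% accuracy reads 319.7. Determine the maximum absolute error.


Absolute error = (accuracy% / 100) * reading.
Error = (0.056 / 100) * 319.7
Error = 0.00056 * 319.7
Error = 0.179

0.179


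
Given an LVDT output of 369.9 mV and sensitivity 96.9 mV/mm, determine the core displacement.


Displacement = Vout / sensitivity.
d = 369.9 / 96.9
d = 3.817 mm

3.817 mm


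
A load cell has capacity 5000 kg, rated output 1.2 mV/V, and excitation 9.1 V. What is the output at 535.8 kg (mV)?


Vout = rated_output * Vex * (load / capacity).
Vout = 1.2 * 9.1 * (535.8 / 5000)
Vout = 1.2 * 9.1 * 0.10716
Vout = 1.17 mV

1.17 mV


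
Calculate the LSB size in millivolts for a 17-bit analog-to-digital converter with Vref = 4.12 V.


The resolution (LSB) of an ADC is Vref / 2^n.
LSB = 4.12 / 2^17
LSB = 4.12 / 131072
LSB = 3.143e-05 V = 0.03143311 mV

0.03143311 mV


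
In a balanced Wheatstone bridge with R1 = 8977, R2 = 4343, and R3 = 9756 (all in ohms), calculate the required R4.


At balance: R1*R4 = R2*R3, so R4 = R2*R3/R1.
R4 = 4343 * 9756 / 8977
R4 = 42370308 / 8977
R4 = 4719.87 ohm

4719.87 ohm


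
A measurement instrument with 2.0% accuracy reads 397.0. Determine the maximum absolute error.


Absolute error = (accuracy% / 100) * reading.
Error = (2.0 / 100) * 397.0
Error = 0.02 * 397.0
Error = 7.94

7.94


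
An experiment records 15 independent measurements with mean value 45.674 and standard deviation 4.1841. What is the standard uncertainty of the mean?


The standard uncertainty for Type A evaluation is u = s / sqrt(n).
u = 4.1841 / sqrt(15)
u = 4.1841 / 3.873
u = 1.0803

1.0803


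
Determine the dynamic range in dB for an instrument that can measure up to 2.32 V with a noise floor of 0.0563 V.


Dynamic range = 20 * log10(Vmax / Vnoise).
DR = 20 * log10(2.32 / 0.0563)
DR = 20 * log10(41.21)
DR = 32.3 dB

32.3 dB


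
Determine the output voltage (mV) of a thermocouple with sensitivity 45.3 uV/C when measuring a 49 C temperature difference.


The thermocouple output V = sensitivity * dT.
V = 45.3 uV/C * 49 C
V = 2219.7 uV
V = 2.22 mV

2.22 mV


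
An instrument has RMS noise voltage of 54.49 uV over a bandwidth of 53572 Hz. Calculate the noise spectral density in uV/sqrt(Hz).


Noise spectral density = Vrms / sqrt(BW).
NSD = 54.49 / sqrt(53572)
NSD = 54.49 / 231.4563
NSD = 0.2354 uV/sqrt(Hz)

0.2354 uV/sqrt(Hz)


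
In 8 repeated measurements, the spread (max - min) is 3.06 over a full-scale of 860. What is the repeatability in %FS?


Repeatability = (spread / full scale) * 100%.
R = (3.06 / 860) * 100
R = 0.356 %FS

0.356 %FS


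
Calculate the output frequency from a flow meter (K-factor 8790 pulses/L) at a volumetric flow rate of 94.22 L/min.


Frequency = K * Q / 60 (converting L/min to L/s).
f = 8790 * 94.22 / 60
f = 828193.8 / 60
f = 13803.23 Hz

13803.23 Hz


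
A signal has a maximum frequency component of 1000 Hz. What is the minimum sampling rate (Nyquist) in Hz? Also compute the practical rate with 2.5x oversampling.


By Nyquist theorem, fs_min = 2 * fmax.
fs_min = 2 * 1000 = 2000 Hz
Practical rate = 2.5 * fs_min = 2.5 * 2000 = 5000 Hz

fs_min = 2000 Hz, fs_practical = 5000 Hz


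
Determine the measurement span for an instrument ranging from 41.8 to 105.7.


Span = upper range - lower range.
Span = 105.7 - (41.8)
Span = 63.9

63.9


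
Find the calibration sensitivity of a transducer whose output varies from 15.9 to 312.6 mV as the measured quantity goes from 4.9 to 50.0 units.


Sensitivity = (y2 - y1) / (x2 - x1).
S = (312.6 - 15.9) / (50.0 - 4.9)
S = 296.7 / 45.1
S = 6.5787 mV/unit

6.5787 mV/unit


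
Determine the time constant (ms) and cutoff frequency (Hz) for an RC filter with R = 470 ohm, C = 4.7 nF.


Time constant: tau = R * C.
tau = 470 * 4.70e-09 = 2.209e-06 s
tau = 0.0022 ms
Cutoff frequency: fc = 1 / (2*pi*R*C).
fc = 1 / (2*pi*2.209e-06) = 72048.41 Hz

tau = 0.0022 ms, fc = 72048.41 Hz


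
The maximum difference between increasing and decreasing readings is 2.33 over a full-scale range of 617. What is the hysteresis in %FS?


Hysteresis = (max difference / full scale) * 100%.
H = (2.33 / 617) * 100
H = 0.378 %FS

0.378 %FS


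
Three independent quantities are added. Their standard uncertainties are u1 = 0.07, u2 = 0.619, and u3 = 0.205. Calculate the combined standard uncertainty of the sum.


For a sum of independent quantities, uc = sqrt(u1^2 + u2^2 + u3^2).
uc = sqrt(0.07^2 + 0.619^2 + 0.205^2)
uc = sqrt(0.0049 + 0.383161 + 0.042025)
uc = 0.6558

0.6558


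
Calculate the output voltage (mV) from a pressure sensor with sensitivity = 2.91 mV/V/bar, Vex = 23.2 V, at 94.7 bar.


Output = sensitivity * Vex * P.
Vout = 2.91 * 23.2 * 94.7
Vout = 67.512 * 94.7
Vout = 6393.39 mV

6393.39 mV


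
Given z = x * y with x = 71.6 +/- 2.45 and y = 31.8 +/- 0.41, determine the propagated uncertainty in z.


For a product z = x*y, the relative uncertainty is:
uz/z = sqrt((ux/x)^2 + (uy/y)^2)
Relative uncertainties: ux/x = 2.45/71.6 = 0.034218
uy/y = 0.41/31.8 = 0.012893
z = 71.6 * 31.8 = 2276.9
uz = 2276.9 * sqrt(0.034218^2 + 0.012893^2) = 83.257

83.257


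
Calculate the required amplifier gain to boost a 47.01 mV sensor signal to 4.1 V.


Gain = Vout / Vin (converting to same units).
G = 4.1 V / 47.01 mV
G = 4100.0 mV / 47.01 mV
G = 87.22

87.22


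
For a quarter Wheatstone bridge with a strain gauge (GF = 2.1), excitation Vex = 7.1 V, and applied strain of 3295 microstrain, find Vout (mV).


Quarter bridge output: Vout = (GF * epsilon * Vex) / 4.
Vout = (2.1 * 3295e-6 * 7.1) / 4
Vout = 0.04912845 / 4 V
Vout = 0.01228211 V = 12.2821 mV

12.2821 mV


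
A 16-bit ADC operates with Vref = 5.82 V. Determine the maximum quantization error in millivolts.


The maximum quantization error is +/- LSB/2.
LSB = Vref / 2^n = 5.82 / 65536 = 8.881e-05 V
Max error = LSB / 2 = 8.881e-05 / 2 = 4.44e-05 V
Max error = 0.0444 mV

0.0444 mV


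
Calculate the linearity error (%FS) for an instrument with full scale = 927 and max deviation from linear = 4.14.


Linearity error = (max deviation / full scale) * 100%.
Linearity = (4.14 / 927) * 100
Linearity = 0.447 %FS

0.447 %FS


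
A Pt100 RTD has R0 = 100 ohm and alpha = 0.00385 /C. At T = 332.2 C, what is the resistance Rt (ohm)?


The RTD equation: Rt = R0 * (1 + alpha * T).
Rt = 100 * (1 + 0.00385 * 332.2)
Rt = 100 * (1 + 1.27897)
Rt = 100 * 2.27897
Rt = 227.897 ohm

227.897 ohm


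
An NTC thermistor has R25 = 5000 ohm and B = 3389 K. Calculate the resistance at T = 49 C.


NTC thermistor equation: Rt = R25 * exp(B * (1/T - 1/T25)).
T in Kelvin: 322.15 K, T25 = 298.15 K
1/T - 1/T25 = 1/322.15 - 1/298.15 = -0.00024987
B * (1/T - 1/T25) = 3389 * -0.00024987 = -0.8468
Rt = 5000 * exp(-0.8468) = 2143.9 ohm

2143.9 ohm


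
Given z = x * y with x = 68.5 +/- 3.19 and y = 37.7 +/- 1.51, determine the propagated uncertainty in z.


For a product z = x*y, the relative uncertainty is:
uz/z = sqrt((ux/x)^2 + (uy/y)^2)
Relative uncertainties: ux/x = 3.19/68.5 = 0.046569
uy/y = 1.51/37.7 = 0.040053
z = 68.5 * 37.7 = 2582.5
uz = 2582.5 * sqrt(0.046569^2 + 0.040053^2) = 158.625

158.625


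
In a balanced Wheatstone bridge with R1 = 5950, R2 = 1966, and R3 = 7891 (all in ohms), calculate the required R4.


At balance: R1*R4 = R2*R3, so R4 = R2*R3/R1.
R4 = 1966 * 7891 / 5950
R4 = 15513706 / 5950
R4 = 2607.35 ohm

2607.35 ohm


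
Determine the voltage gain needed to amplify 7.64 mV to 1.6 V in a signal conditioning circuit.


Gain = Vout / Vin (converting to same units).
G = 1.6 V / 7.64 mV
G = 1600.0 mV / 7.64 mV
G = 209.42

209.42


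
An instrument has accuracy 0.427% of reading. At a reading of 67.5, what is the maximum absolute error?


Absolute error = (accuracy% / 100) * reading.
Error = (0.427 / 100) * 67.5
Error = 0.00427 * 67.5
Error = 0.2882

0.2882


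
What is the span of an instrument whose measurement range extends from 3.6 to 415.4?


Span = upper range - lower range.
Span = 415.4 - (3.6)
Span = 411.8

411.8


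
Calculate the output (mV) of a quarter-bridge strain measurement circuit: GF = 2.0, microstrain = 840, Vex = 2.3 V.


Quarter bridge output: Vout = (GF * epsilon * Vex) / 4.
Vout = (2.0 * 840e-6 * 2.3) / 4
Vout = 0.003864 / 4 V
Vout = 0.000966 V = 0.966 mV

0.966 mV
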